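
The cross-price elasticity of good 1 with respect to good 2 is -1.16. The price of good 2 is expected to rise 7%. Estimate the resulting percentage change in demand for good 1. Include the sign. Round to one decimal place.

-8.1%

%ΔQ ≈ ε × %ΔP of good 2 = -1.16 × (7%) = -8.1%.
Demand for good 1 falls by about 8.1%.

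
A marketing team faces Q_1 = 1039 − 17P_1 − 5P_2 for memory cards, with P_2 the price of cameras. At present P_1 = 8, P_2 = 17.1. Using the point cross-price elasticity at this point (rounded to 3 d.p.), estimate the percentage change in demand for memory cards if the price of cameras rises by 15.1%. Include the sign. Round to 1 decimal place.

At P_1 = 8, P_2 = 17.1: Q_1 = 817.5.
∂Q_1/∂P_2 = -5.
ε = (∂Q_1/∂P_2)(P_2/Q_1) = -5.0000 × 17.1/817.5 ≈ -0.105.
%ΔQ_1 ≈ ε × %ΔP_2 = -0.105 × (15.1%) = -1.6%.

-1.6%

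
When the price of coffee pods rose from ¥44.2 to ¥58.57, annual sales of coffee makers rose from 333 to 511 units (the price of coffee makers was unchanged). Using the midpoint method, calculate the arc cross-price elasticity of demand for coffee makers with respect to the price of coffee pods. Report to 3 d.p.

ΔQ_A = 511 − 333 = 178; ΔP_B = 58.57 − 44.2 = 14.37.
Midpoints: Q̄_A = 422.0, P̄_B = 51.39.
ε = (ΔQ_A/Q̄_A)/(ΔP_B/P̄_B) = (178/422.0)/(14.37/51.39) ≈ 1.508.
ε > 0: coffee makers and coffee pods are substitutes.

1.508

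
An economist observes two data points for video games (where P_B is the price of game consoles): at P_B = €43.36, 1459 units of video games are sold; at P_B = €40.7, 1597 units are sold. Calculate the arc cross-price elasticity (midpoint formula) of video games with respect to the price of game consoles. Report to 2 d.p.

-1.43

ΔQ_A = 1597 − 1459 = 138; ΔP_B = 40.7 − 43.36 = -2.66.
Midpoints: Q̄_A = 1528.0, P̄_B = 42.03.
ε = (ΔQ_A/Q̄_A)/(ΔP_B/P̄_B) = (138/1528.0)/(-2.66/42.03) ≈ -1.43.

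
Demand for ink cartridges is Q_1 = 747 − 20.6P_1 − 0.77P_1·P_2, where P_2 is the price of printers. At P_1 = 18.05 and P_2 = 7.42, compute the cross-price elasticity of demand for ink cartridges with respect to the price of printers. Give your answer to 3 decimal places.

-0.379

At P_1 = 18.05 and P_2 = 7.42: Q_1 = 272.043.
∂Q_1/∂P_2 = -0.77P_1 = -0.77(18.05) = -13.8985.
ε = (∂Q_1/∂P_2)(P_2/Q_1) = -13.8985 × (7.42/272.043) ≈ -0.379.
ε < 0: complements.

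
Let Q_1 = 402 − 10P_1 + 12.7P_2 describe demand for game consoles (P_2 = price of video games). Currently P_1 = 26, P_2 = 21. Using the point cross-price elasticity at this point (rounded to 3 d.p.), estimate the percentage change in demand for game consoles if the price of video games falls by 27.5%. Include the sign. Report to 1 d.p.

At P_1 = 26, P_2 = 21: Q_1 = 408.7.
∂Q_1/∂P_2 = 12.7.
ε = (∂Q_1/∂P_2)(P_2/Q_1) = 12.7000 × 21/408.7 ≈ 0.653.
%ΔQ_1 ≈ ε × %ΔP_2 = 0.653 × (-27.5%) = -18.0%.

-18.0%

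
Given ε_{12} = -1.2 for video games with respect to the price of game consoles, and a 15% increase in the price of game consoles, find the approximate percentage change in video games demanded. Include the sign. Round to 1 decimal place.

%ΔQ ≈ ε × %ΔP of game consoles = -1.2 × (15%) = -18.0%.
Demand for video games falls by about 18.0%.

-18.0%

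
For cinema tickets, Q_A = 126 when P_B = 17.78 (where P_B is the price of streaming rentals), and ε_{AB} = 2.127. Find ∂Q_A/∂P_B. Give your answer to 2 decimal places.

ε = (∂Q_A/∂P_B)·(P_B/Q_A) ⇒ ∂Q_A/∂P_B = ε·Q_A/P_B = 2.127 × 126/17.78 ≈ 15.07.

15.07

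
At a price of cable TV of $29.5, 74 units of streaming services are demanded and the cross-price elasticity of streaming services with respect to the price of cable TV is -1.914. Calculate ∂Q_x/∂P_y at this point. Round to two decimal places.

ε = (∂Q_x/∂P_y)·(P_y/Q_x) ⇒ ∂Q_x/∂P_y = ε·Q_x/P_y = -1.914 × 74/29.5 ≈ -4.80.

-4.80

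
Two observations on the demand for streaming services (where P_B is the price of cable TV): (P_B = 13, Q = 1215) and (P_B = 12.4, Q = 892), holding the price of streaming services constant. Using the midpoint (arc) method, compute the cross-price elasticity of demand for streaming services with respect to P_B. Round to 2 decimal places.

6.49

ΔQ_A = 892 − 1215 = -323; ΔP_B = 12.4 − 13 = -0.6.
Midpoints: Q̄_A = 1053.5, P̄_B = 12.70.
ε = (ΔQ_A/Q̄_A)/(ΔP_B/P̄_B) = (-323/1053.5)/(-0.6/12.70) ≈ 6.49.
ε > 0: streaming services and cable TV are substitutes.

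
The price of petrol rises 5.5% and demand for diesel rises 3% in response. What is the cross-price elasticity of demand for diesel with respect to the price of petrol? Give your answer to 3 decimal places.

0.545

ε = (%ΔQ of diesel) / (%ΔP of petrol) = (3%) / (5.5%) ≈ 0.545.
Positive cross-price elasticity: substitutes.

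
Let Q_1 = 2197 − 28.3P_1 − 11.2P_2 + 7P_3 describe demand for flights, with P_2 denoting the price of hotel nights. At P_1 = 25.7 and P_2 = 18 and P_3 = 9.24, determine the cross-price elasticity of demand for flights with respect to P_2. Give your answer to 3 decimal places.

At P_1 = 25.7 and P_2 = 18 and P_3 = 9.24: Q_1 = 1332.77.
∂Q_1/∂P_2 = -11.2.
ε = (∂Q_1/∂P_2)(P_2/Q_1) = -11.2 × (18/1332.77) ≈ -0.151.
Since ε < 0, flights and hotel nights are complements.

-0.151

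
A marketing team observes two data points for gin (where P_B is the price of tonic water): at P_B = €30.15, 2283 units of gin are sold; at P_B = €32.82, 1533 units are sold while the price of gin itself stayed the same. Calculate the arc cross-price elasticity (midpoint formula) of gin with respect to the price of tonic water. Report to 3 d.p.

ΔQ_A = 1533 − 2283 = -750; ΔP_B = 32.82 − 30.15 = 2.67.
Midpoints: Q̄_A = 1908.0, P̄_B = 31.48.
ε = (ΔQ_A/Q̄_A)/(ΔP_B/P̄_B) = (-750/1908.0)/(2.67/31.48) ≈ -4.635.

-4.635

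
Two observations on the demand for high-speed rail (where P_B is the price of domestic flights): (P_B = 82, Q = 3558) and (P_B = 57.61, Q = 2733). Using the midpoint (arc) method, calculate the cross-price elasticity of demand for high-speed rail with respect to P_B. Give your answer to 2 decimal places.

0.75

ΔQ_A = 2733 − 3558 = -825; ΔP_B = 57.61 − 82 = -24.39.
Midpoints: Q̄_A = 3145.5, P̄_B = 69.81.
ε = (ΔQ_A/Q̄_A)/(ΔP_B/P̄_B) = (-825/3145.5)/(-24.39/69.81) ≈ 0.75.
ε > 0: high-speed rail and domestic flights are substitutes.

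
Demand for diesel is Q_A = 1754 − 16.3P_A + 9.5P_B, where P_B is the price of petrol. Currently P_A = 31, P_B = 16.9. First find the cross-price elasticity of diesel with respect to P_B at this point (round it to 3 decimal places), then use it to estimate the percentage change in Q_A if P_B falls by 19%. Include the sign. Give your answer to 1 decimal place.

At P_A = 31, P_B = 16.9: Q_A = 1409.25.
∂Q_A/∂P_B = 9.5.
ε = (∂Q_A/∂P_B)(P_B/Q_A) = 9.5000 × 16.9/1409.25 ≈ 0.114.
%ΔQ_A ≈ ε × %ΔP_B = 0.114 × (-19%) = -2.2%.

-2.2%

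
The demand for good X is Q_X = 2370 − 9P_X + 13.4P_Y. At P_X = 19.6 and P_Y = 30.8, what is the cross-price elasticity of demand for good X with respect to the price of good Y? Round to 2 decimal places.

0.16

At P_X = 19.6 and P_Y = 30.8: Q_X = 2606.32.
∂Q_X/∂P_Y = 13.4.
ε = (∂Q_X/∂P_Y)(P_Y/Q_X) = 13.4 × (30.8/2606.32) ≈ 0.16.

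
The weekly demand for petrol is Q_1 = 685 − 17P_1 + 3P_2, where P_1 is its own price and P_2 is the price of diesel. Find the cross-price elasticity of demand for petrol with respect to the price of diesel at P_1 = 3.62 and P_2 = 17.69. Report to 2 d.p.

0.08

At P_1 = 3.62 and P_2 = 17.69: Q_1 = 676.53.
∂Q_1/∂P_2 = 3.
ε = (∂Q_1/∂P_2)(P_2/Q_1) = 3 × (17.69/676.53) ≈ 0.08.
Since ε > 0, petrol and diesel are substitutes.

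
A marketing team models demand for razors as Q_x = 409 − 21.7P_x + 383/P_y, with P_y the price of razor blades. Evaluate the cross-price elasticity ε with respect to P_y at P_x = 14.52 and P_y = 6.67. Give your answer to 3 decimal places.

At P_x = 14.52 and P_y = 6.67: Q_x = 151.337.
∂Q_x/∂P_y = −383/P_y² = -8.6089.
ε = (∂Q_x/∂P_y)(P_y/Q_x) = -8.6089 × (6.67/151.337) ≈ -0.379.

-0.379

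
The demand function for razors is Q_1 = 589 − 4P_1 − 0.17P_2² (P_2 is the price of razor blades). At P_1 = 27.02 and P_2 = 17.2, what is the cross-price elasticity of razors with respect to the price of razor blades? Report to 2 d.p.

-0.23

At P_1 = 27.02 and P_2 = 17.2: Q_1 = 430.627.
∂Q_1/∂P_2 = -0.34P_2 = -0.34(17.2) = -5.8480.
ε = (∂Q_1/∂P_2)(P_2/Q_1) = -5.8480 × (17.2/430.627) ≈ -0.23.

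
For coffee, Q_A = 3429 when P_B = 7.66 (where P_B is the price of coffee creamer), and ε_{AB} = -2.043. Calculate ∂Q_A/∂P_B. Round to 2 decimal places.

ε = (∂Q_A/∂P_B)·(P_B/Q_A) ⇒ ∂Q_A/∂P_B = ε·Q_A/P_B = -2.043 × 3429/7.66 ≈ -914.55.

-914.55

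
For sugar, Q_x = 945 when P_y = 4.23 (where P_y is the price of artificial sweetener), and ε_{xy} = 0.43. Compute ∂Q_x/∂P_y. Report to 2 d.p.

96.06

ε = (∂Q_x/∂P_y)·(P_y/Q_x) ⇒ ∂Q_x/∂P_y = ε·Q_x/P_y = 0.43 × 945/4.23 ≈ 96.06.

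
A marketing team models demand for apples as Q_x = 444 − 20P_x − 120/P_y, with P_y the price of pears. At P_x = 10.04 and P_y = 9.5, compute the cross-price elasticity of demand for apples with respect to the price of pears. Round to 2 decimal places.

0.05

At P_x = 10.04 and P_y = 9.5: Q_x = 230.568.
∂Q_x/∂P_y = 120/P_y² = 1.3296.
ε = (∂Q_x/∂P_y)(P_y/Q_x) = 1.3296 × (9.5/230.568) ≈ 0.05.
ε > 0: substitutes.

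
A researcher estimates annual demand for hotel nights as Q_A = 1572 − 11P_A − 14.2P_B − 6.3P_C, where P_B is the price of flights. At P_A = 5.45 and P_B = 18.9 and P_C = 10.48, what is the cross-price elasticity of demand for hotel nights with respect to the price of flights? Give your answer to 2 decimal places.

At P_A = 5.45 and P_B = 18.9 and P_C = 10.48: Q_A = 1177.646.
∂Q_A/∂P_B = -14.2.
ε = (∂Q_A/∂P_B)(P_B/Q_A) = -14.2 × (18.9/1177.646) ≈ -0.23.

-0.23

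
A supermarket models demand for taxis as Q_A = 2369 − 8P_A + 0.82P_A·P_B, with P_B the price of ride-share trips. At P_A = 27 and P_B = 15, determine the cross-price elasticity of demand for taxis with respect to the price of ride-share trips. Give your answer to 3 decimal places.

0.134

At P_A = 27 and P_B = 15: Q_A = 2485.1.
∂Q_A/∂P_B = 0.82P_A = 0.82(27) = 22.1400.
ε = (∂Q_A/∂P_B)(P_B/Q_A) = 22.1400 × (15/2485.1) ≈ 0.134.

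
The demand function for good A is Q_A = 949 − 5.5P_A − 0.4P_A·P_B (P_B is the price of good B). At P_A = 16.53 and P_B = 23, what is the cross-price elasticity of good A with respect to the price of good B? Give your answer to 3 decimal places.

At P_A = 16.53 and P_B = 23: Q_A = 706.009.
∂Q_A/∂P_B = -0.4P_A = -0.4(16.53) = -6.6120.
ε = (∂Q_A/∂P_B)(P_B/Q_A) = -6.6120 × (23/706.009) ≈ -0.215.
ε < 0: complements.

-0.215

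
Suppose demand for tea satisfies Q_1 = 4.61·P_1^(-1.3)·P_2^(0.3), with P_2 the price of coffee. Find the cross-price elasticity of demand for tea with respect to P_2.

0.30

In a log-linear (constant-elasticity) demand function, the coefficient on the exponent of P_2 is the cross-price elasticity.
ε = 0.30. Positive, so tea and coffee are substitutes.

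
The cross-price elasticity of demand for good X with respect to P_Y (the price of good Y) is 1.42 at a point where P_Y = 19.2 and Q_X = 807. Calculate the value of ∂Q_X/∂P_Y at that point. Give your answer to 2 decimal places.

ε = (∂Q_X/∂P_Y)·(P_Y/Q_X) ⇒ ∂Q_X/∂P_Y = ε·Q_X/P_Y = 1.42 × 807/19.2 ≈ 59.68.

59.68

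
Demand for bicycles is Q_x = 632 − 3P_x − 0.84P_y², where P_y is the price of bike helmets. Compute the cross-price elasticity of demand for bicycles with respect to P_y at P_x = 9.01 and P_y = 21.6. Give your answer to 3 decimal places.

At P_x = 9.01 and P_y = 21.6: Q_x = 213.060.
∂Q_x/∂P_y = -1.68P_y = -1.68(21.6) = -36.2880.
ε = (∂Q_x/∂P_y)(P_y/Q_x) = -36.2880 × (21.6/213.060) ≈ -3.679.

-3.679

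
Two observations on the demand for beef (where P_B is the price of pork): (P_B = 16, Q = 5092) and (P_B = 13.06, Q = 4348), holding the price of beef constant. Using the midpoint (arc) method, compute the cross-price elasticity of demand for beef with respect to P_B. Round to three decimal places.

0.779

ΔQ_A = 4348 − 5092 = -744; ΔP_B = 13.06 − 16 = -2.94.
Midpoints: Q̄_A = 4720.0, P̄_B = 14.53.
ε = (ΔQ_A/Q̄_A)/(ΔP_B/P̄_B) = (-744/4720.0)/(-2.94/14.53) ≈ 0.779.
ε > 0: beef and pork are substitutes.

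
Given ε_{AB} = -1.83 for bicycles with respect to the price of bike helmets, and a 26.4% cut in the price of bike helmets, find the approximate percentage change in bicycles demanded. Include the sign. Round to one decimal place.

%ΔQ ≈ ε × %ΔP of bike helmets = -1.83 × (-26.4%) = 48.3%.
Demand for bicycles rises by about 48.3%.

48.3%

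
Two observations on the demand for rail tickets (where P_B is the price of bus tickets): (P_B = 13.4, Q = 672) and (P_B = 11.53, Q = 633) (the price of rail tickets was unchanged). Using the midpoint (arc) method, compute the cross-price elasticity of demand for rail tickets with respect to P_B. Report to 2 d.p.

ΔQ_A = 633 − 672 = -39; ΔP_B = 11.53 − 13.4 = -1.87.
Midpoints: Q̄_A = 652.5, P̄_B = 12.46.
ε = (ΔQ_A/Q̄_A)/(ΔP_B/P̄_B) = (-39/652.5)/(-1.87/12.46) ≈ 0.40.

0.40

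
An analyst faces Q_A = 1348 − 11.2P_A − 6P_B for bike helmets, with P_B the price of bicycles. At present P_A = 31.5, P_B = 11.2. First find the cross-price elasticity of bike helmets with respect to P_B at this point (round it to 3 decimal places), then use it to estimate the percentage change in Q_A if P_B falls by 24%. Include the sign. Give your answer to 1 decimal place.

At P_A = 31.5, P_B = 11.2: Q_A = 928.
∂Q_A/∂P_B = -6.
ε = (∂Q_A/∂P_B)(P_B/Q_A) = -6.0000 × 11.2/928 ≈ -0.072.
%ΔQ_A ≈ ε × %ΔP_B = -0.072 × (-24%) = 1.7%.

1.7%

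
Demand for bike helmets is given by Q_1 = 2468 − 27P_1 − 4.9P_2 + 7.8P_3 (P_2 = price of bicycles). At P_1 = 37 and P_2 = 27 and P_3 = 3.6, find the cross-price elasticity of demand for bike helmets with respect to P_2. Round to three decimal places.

-0.097

At P_1 = 37 and P_2 = 27 and P_3 = 3.6: Q_1 = 1364.78.
∂Q_1/∂P_2 = -4.9.
ε = (∂Q_1/∂P_2)(P_2/Q_1) = -4.9 × (27/1364.78) ≈ -0.097.
Since ε < 0, bike helmets and bicycles are complements.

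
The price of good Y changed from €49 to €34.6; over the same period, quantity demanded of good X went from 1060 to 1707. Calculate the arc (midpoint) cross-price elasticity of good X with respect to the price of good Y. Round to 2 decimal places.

-1.36

ΔQ_X = 1707 − 1060 = 647; ΔP_Y = 34.6 − 49 = -14.4.
Midpoints: Q̄_X = 1383.5, P̄_Y = 41.80.
ε = (ΔQ_X/Q̄_X)/(ΔP_Y/P̄_Y) = (647/1383.5)/(-14.4/41.80) ≈ -1.36.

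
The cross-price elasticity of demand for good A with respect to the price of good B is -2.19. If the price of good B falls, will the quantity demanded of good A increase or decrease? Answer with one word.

ε < 0 and the price of good B falls, so the quantity of good A moves in the opposite direction: it increases.

increase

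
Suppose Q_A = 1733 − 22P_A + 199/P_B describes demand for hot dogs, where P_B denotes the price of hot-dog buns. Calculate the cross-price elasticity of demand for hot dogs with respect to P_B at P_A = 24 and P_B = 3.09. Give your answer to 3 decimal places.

-0.051

At P_A = 24 and P_B = 3.09: Q_A = 1269.401.
∂Q_A/∂P_B = −199/P_B² = -20.8418.
ε = (∂Q_A/∂P_B)(P_B/Q_A) = -20.8418 × (3.09/1269.401) ≈ -0.051.
ε < 0: complements.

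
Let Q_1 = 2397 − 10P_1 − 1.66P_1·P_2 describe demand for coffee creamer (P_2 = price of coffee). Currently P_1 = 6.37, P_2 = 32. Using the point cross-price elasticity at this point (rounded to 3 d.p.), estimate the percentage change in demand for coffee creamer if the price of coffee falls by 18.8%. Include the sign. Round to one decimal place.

At P_1 = 6.37, P_2 = 32: Q_1 = 1994.926.
∂Q_1/∂P_2 = -1.66P_1 = -10.5742.
ε = (∂Q_1/∂P_2)(P_2/Q_1) = -10.5742 × 32/1994.926 ≈ -0.170.
%ΔQ_1 ≈ ε × %ΔP_2 = -0.170 × (-18.8%) = 3.2%.

3.2%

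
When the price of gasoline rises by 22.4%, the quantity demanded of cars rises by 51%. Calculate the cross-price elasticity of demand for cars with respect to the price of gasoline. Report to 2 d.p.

2.28

ε = (%ΔQ of cars) / (%ΔP of gasoline) = (51%) / (22.4%) ≈ 2.28.
Positive cross-price elasticity: substitutes.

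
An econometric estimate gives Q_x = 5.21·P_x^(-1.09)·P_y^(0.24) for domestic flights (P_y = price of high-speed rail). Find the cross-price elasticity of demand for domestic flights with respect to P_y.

0.24

In a log-linear (constant-elasticity) demand function, the coefficient on the exponent of P_y is the cross-price elasticity.
ε = 0.24. Positive, so domestic flights and high-speed rail are substitutes.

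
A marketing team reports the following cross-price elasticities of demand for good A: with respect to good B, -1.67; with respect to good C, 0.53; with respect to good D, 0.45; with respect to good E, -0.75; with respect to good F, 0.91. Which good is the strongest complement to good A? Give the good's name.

Complements have ε < 0. The most negative value is -1.67 (good B).

good B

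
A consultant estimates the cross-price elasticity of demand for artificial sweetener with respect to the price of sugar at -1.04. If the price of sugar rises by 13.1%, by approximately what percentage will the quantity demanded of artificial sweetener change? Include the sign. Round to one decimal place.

-13.6%

%ΔQ ≈ ε × %ΔP of sugar = -1.04 × (13.1%) = -13.6%.
Demand for artificial sweetener falls by about 13.6%.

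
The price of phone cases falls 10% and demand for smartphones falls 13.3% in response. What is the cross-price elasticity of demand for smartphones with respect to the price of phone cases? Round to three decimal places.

1.330

ε = (%ΔQ of smartphones) / (%ΔP of phone cases) = (-13.3%) / (-10%) ≈ 1.330.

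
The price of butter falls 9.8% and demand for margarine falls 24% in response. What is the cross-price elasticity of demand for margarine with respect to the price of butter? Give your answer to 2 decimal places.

ε = (%ΔQ of margarine) / (%ΔP of butter) = (-24%) / (-9.8%) ≈ 2.45.

2.45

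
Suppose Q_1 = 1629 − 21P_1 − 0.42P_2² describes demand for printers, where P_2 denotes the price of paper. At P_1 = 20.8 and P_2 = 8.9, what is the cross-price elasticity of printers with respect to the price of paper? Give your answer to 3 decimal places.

At P_1 = 20.8 and P_2 = 8.9: Q_1 = 1158.932.
∂Q_1/∂P_2 = -0.84P_2 = -0.84(8.9) = -7.4760.
ε = (∂Q_1/∂P_2)(P_2/Q_1) = -7.4760 × (8.9/1158.932) ≈ -0.057.

-0.057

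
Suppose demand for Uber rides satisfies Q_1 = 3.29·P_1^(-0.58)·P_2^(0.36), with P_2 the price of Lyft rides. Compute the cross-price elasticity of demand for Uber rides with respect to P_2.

0.36

In a log-linear (constant-elasticity) demand function, the coefficient on the exponent of P_2 is the cross-price elasticity.
ε = 0.36. Positive, so Uber rides and Lyft rides are substitutes.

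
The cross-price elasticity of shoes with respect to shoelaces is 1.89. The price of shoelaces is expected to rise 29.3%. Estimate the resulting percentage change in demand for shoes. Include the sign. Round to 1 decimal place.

%ΔQ ≈ ε × %ΔP of shoelaces = 1.89 × (29.3%) = 55.4%.

55.4%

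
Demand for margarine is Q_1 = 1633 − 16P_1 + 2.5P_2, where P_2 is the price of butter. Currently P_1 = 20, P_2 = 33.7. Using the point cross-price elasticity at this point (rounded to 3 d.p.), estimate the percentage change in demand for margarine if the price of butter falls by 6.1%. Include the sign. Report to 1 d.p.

-0.4%

At P_1 = 20, P_2 = 33.7: Q_1 = 1397.25.
∂Q_1/∂P_2 = 2.5.
ε = (∂Q_1/∂P_2)(P_2/Q_1) = 2.5000 × 33.7/1397.25 ≈ 0.060.
%ΔQ_1 ≈ ε × %ΔP_2 = 0.060 × (-6.1%) = -0.4%.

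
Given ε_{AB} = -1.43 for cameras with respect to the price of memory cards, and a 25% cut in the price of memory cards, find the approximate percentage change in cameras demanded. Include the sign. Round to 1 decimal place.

35.8%

%ΔQ ≈ ε × %ΔP of memory cards = -1.43 × (-25%) = 35.8%.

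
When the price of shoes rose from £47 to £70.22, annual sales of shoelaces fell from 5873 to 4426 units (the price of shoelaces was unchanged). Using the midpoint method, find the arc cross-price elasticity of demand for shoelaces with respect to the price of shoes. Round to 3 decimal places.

ΔQ_A = 4426 − 5873 = -1447; ΔP_B = 70.22 − 47 = 23.22.
Midpoints: Q̄_A = 5149.5, P̄_B = 58.61.
ε = (ΔQ_A/Q̄_A)/(ΔP_B/P̄_B) = (-1447/5149.5)/(23.22/58.61) ≈ -0.709.

-0.709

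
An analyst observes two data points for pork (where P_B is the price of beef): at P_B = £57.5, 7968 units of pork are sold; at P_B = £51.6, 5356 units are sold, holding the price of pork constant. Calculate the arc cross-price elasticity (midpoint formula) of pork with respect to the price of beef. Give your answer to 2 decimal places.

ΔQ_A = 5356 − 7968 = -2612; ΔP_B = 51.6 − 57.5 = -5.9.
Midpoints: Q̄_A = 6662.0, P̄_B = 54.55.
ε = (ΔQ_A/Q̄_A)/(ΔP_B/P̄_B) = (-2612/6662.0)/(-5.9/54.55) ≈ 3.63.

3.63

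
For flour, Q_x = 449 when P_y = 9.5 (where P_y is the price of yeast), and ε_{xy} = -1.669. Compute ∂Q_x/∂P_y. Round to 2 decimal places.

ε = (∂Q_x/∂P_y)·(P_y/Q_x) ⇒ ∂Q_x/∂P_y = ε·Q_x/P_y = -1.669 × 449/9.5 ≈ -78.88.

-78.88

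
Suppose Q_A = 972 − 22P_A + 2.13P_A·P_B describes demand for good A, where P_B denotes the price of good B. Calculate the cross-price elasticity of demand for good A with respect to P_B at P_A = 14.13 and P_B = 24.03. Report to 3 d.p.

0.522

At P_A = 14.13 and P_B = 24.03: Q_A = 1384.369.
∂Q_A/∂P_B = 2.13P_A = 2.13(14.13) = 30.0969.
ε = (∂Q_A/∂P_B)(P_B/Q_A) = 30.0969 × (24.03/1384.369) ≈ 0.522.
ε > 0: substitutes.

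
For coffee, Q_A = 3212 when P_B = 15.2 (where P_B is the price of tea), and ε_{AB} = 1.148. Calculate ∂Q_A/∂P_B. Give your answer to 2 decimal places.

242.59

ε = (∂Q_A/∂P_B)·(P_B/Q_A) ⇒ ∂Q_A/∂P_B = ε·Q_A/P_B = 1.148 × 3212/15.2 ≈ 242.59.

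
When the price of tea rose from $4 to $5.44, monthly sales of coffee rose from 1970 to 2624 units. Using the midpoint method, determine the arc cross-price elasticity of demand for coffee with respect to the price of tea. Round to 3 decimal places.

ΔQ_A = 2624 − 1970 = 654; ΔP_B = 5.44 − 4 = 1.44.
Midpoints: Q̄_A = 2297.0, P̄_B = 4.72.
ε = (ΔQ_A/Q̄_A)/(ΔP_B/P̄_B) = (654/2297.0)/(1.44/4.72) ≈ 0.933.
ε > 0: coffee and tea are substitutes.

0.933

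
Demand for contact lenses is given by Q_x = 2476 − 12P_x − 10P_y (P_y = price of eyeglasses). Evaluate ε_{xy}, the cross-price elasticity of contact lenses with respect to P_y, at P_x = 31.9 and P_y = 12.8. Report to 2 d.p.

-0.07

At P_x = 31.9 and P_y = 12.8: Q_x = 1965.2.
∂Q_x/∂P_y = -10.
ε = (∂Q_x/∂P_y)(P_y/Q_x) = -10 × (12.8/1965.2) ≈ -0.07.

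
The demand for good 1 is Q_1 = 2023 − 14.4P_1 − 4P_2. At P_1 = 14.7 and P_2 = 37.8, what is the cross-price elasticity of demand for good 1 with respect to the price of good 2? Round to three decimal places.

At P_1 = 14.7 and P_2 = 37.8: Q_1 = 1660.12.
∂Q_1/∂P_2 = -4.
ε = (∂Q_1/∂P_2)(P_2/Q_1) = -4 × (37.8/1660.12) ≈ -0.091.

-0.091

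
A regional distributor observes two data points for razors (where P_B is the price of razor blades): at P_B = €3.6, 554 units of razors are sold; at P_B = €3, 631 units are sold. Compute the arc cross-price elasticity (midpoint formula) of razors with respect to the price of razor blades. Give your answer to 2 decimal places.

-0.71

ΔQ_A = 631 − 554 = 77; ΔP_B = 3 − 3.6 = -0.6.
Midpoints: Q̄_A = 592.5, P̄_B = 3.30.
ε = (ΔQ_A/Q̄_A)/(ΔP_B/P̄_B) = (77/592.5)/(-0.6/3.30) ≈ -0.71.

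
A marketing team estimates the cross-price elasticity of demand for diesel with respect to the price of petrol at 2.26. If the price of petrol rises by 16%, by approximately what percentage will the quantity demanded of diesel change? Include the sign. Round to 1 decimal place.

%ΔQ ≈ ε × %ΔP of petrol = 2.26 × (16%) = 36.2%.
Demand for diesel rises by about 36.2%.

36.2%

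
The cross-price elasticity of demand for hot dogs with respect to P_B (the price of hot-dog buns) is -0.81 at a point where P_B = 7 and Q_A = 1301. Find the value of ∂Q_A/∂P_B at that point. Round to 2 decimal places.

ε = (∂Q_A/∂P_B)·(P_B/Q_A) ⇒ ∂Q_A/∂P_B = ε·Q_A/P_B = -0.81 × 1301/7 ≈ -150.54.

-150.54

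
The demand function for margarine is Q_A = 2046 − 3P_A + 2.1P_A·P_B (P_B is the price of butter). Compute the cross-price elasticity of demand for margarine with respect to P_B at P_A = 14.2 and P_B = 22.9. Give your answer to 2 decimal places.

At P_A = 14.2 and P_B = 22.9: Q_A = 2686.278.
∂Q_A/∂P_B = 2.1P_A = 2.1(14.2) = 29.8200.
ε = (∂Q_A/∂P_B)(P_B/Q_A) = 29.8200 × (22.9/2686.278) ≈ 0.25.

0.25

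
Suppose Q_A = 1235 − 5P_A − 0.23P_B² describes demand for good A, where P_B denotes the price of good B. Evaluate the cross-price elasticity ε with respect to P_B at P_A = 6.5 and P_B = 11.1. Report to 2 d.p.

-0.05

At P_A = 6.5 and P_B = 11.1: Q_A = 1174.162.
∂Q_A/∂P_B = -0.46P_B = -0.46(11.1) = -5.1060.
ε = (∂Q_A/∂P_B)(P_B/Q_A) = -5.1060 × (11.1/1174.162) ≈ -0.05.
ε < 0: complements.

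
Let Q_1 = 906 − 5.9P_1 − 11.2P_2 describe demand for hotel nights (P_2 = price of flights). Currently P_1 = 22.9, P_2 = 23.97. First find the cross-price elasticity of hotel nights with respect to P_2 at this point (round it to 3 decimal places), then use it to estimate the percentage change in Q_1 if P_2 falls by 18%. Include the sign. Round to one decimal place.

9.6%

At P_1 = 22.9, P_2 = 23.97: Q_1 = 502.426.
∂Q_1/∂P_2 = -11.2.
ε = (∂Q_1/∂P_2)(P_2/Q_1) = -11.2000 × 23.97/502.426 ≈ -0.534.
%ΔQ_1 ≈ ε × %ΔP_2 = -0.534 × (-18%) = 9.6%.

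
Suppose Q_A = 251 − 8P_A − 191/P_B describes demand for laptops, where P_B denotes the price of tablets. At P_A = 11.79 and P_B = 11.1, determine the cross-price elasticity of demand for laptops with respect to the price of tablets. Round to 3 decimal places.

0.123

At P_A = 11.79 and P_B = 11.1: Q_A = 139.473.
∂Q_A/∂P_B = 191/P_B² = 1.5502.
ε = (∂Q_A/∂P_B)(P_B/Q_A) = 1.5502 × (11.1/139.473) ≈ 0.123.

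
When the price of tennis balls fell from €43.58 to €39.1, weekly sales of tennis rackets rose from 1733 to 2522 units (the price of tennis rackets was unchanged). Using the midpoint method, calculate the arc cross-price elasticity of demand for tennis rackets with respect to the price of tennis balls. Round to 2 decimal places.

ΔQ_A = 2522 − 1733 = 789; ΔP_B = 39.1 − 43.58 = -4.48.
Midpoints: Q̄_A = 2127.5, P̄_B = 41.34.
ε = (ΔQ_A/Q̄_A)/(ΔP_B/P̄_B) = (789/2127.5)/(-4.48/41.34) ≈ -3.42.
ε < 0: tennis rackets and tennis balls are complements.

-3.42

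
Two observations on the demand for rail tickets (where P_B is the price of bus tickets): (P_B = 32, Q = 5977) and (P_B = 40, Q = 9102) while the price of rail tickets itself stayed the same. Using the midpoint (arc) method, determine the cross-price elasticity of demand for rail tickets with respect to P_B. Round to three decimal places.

ΔQ_A = 9102 − 5977 = 3125; ΔP_B = 40 − 32 = 8.
Midpoints: Q̄_A = 7539.5, P̄_B = 36.00.
ε = (ΔQ_A/Q̄_A)/(ΔP_B/P̄_B) = (3125/7539.5)/(8/36.00) ≈ 1.865.

1.865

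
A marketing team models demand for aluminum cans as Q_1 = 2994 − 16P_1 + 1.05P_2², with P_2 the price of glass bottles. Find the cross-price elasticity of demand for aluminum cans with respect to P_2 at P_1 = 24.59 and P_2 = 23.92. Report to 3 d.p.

0.375

At P_1 = 24.59 and P_2 = 23.92: Q_1 = 3201.335.
∂Q_1/∂P_2 = 2.1P_2 = 2.1(23.92) = 50.2320.
ε = (∂Q_1/∂P_2)(P_2/Q_1) = 50.2320 × (23.92/3201.335) ≈ 0.375.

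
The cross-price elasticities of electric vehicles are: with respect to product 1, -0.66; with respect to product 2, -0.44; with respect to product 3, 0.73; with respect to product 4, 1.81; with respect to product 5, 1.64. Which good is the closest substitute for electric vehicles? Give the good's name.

Substitutes have ε > 0. Among the positive values, 1.81 (product 4) is largest.

product 4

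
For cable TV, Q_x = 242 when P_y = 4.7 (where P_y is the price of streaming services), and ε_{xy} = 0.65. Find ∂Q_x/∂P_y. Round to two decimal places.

33.47

ε = (∂Q_x/∂P_y)·(P_y/Q_x) ⇒ ∂Q_x/∂P_y = ε·Q_x/P_y = 0.65 × 242/4.7 ≈ 33.47.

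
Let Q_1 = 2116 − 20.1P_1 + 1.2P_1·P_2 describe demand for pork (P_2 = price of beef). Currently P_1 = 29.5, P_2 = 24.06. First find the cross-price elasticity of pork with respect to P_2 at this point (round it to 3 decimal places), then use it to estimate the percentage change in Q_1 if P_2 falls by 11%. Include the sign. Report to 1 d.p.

-3.9%

At P_1 = 29.5, P_2 = 24.06: Q_1 = 2374.774.
∂Q_1/∂P_2 = 1.2P_1 = 35.4000.
ε = (∂Q_1/∂P_2)(P_2/Q_1) = 35.4000 × 24.06/2374.774 ≈ 0.359.
%ΔQ_1 ≈ ε × %ΔP_2 = 0.359 × (-11%) = -3.9%.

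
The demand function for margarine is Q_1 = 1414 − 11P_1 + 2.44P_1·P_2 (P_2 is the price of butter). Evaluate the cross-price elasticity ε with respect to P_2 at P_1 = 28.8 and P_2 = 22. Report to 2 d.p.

At P_1 = 28.8 and P_2 = 22: Q_1 = 2643.184.
∂Q_1/∂P_2 = 2.44P_1 = 2.44(28.8) = 70.2720.
ε = (∂Q_1/∂P_2)(P_2/Q_1) = 70.2720 × (22/2643.184) ≈ 0.58.
ε > 0: substitutes.

0.58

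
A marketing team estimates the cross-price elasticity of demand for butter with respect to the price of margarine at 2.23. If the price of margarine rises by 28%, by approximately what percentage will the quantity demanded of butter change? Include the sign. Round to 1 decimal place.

%ΔQ ≈ ε × %ΔP of margarine = 2.23 × (28%) = 62.4%.

62.4%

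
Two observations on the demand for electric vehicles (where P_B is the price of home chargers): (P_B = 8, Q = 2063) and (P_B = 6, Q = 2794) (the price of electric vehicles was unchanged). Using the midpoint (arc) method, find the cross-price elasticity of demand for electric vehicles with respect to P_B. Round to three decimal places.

-1.054

ΔQ_A = 2794 − 2063 = 731; ΔP_B = 6 − 8 = -2.
Midpoints: Q̄_A = 2428.5, P̄_B = 7.00.
ε = (ΔQ_A/Q̄_A)/(ΔP_B/P̄_B) = (731/2428.5)/(-2/7.00) ≈ -1.054.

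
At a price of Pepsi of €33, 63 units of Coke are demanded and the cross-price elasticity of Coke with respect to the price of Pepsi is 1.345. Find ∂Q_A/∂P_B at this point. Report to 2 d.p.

2.57

ε = (∂Q_A/∂P_B)·(P_B/Q_A) ⇒ ∂Q_A/∂P_B = ε·Q_A/P_B = 1.345 × 63/33 ≈ 2.57.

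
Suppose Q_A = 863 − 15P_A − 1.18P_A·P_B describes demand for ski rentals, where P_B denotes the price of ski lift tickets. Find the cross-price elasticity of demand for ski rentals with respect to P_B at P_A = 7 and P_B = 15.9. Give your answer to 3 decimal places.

At P_A = 7 and P_B = 15.9: Q_A = 626.666.
∂Q_A/∂P_B = -1.18P_A = -1.18(7) = -8.2600.
ε = (∂Q_A/∂P_B)(P_B/Q_A) = -8.2600 × (15.9/626.666) ≈ -0.210.

-0.210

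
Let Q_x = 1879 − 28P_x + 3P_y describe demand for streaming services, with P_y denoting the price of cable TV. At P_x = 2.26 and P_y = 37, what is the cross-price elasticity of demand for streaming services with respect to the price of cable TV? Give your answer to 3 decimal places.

At P_x = 2.26 and P_y = 37: Q_x = 1926.72.
∂Q_x/∂P_y = 3.
ε = (∂Q_x/∂P_y)(P_y/Q_x) = 3 × (37/1926.72) ≈ 0.058.

0.058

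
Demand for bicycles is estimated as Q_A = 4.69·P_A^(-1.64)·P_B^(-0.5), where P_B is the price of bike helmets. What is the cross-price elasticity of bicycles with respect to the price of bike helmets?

In a log-linear (constant-elasticity) demand function, the coefficient on the exponent of P_B is the cross-price elasticity.
ε = -0.50. Negative, so bicycles and bike helmets are complements.

-0.50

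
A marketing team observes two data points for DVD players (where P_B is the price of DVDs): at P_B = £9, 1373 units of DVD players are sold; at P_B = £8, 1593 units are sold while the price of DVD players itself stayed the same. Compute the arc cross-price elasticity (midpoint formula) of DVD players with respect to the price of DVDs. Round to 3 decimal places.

-1.261

ΔQ_A = 1593 − 1373 = 220; ΔP_B = 8 − 9 = -1.
Midpoints: Q̄_A = 1483.0, P̄_B = 8.50.
ε = (ΔQ_A/Q̄_A)/(ΔP_B/P̄_B) = (220/1483.0)/(-1/8.50) ≈ -1.261.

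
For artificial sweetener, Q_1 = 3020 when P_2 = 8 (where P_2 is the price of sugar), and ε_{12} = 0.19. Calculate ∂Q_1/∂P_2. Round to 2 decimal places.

ε = (∂Q_1/∂P_2)·(P_2/Q_1) ⇒ ∂Q_1/∂P_2 = ε·Q_1/P_2 = 0.19 × 3020/8 ≈ 71.73.

71.73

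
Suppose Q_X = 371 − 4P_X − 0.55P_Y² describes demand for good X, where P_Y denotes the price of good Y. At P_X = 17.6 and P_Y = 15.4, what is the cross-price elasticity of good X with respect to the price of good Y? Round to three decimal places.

-1.533

At P_X = 17.6 and P_Y = 15.4: Q_X = 170.162.
∂Q_X/∂P_Y = -1.1P_Y = -1.1(15.4) = -16.9400.
ε = (∂Q_X/∂P_Y)(P_Y/Q_X) = -16.9400 × (15.4/170.162) ≈ -1.533.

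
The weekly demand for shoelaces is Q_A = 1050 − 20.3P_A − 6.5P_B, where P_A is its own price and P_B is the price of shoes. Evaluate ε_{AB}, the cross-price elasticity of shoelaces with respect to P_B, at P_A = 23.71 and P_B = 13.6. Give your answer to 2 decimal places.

-0.18

At P_A = 23.71 and P_B = 13.6: Q_A = 480.287.
∂Q_A/∂P_B = -6.5.
ε = (∂Q_A/∂P_B)(P_B/Q_A) = -6.5 × (13.6/480.287) ≈ -0.18.
Since ε < 0, shoelaces and shoes are complements.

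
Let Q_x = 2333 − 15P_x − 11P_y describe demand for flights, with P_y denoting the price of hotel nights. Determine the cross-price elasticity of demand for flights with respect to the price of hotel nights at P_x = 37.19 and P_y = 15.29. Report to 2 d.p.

-0.10

At P_x = 37.19 and P_y = 15.29: Q_x = 1606.96.
∂Q_x/∂P_y = -11.
ε = (∂Q_x/∂P_y)(P_y/Q_x) = -11 × (15.29/1606.96) ≈ -0.10.
Since ε < 0, flights and hotel nights are complements.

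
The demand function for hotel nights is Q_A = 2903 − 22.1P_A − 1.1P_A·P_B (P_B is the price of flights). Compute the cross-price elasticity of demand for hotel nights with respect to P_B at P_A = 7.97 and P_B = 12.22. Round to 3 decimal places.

At P_A = 7.97 and P_B = 12.22: Q_A = 2619.730.
∂Q_A/∂P_B = -1.1P_A = -1.1(7.97) = -8.7670.
ε = (∂Q_A/∂P_B)(P_B/Q_A) = -8.7670 × (12.22/2619.730) ≈ -0.041.

-0.041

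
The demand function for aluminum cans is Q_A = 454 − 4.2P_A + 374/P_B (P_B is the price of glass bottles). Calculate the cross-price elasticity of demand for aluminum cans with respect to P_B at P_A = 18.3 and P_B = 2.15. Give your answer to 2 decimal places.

At P_A = 18.3 and P_B = 2.15: Q_A = 551.093.
∂Q_A/∂P_B = −374/P_B² = -80.9086.
ε = (∂Q_A/∂P_B)(P_B/Q_A) = -80.9086 × (2.15/551.093) ≈ -0.32.
ε < 0: complements.

-0.32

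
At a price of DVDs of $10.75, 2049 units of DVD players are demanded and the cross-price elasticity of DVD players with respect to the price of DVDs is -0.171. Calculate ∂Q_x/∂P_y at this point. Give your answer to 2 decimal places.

-32.59

ε = (∂Q_x/∂P_y)·(P_y/Q_x) ⇒ ∂Q_x/∂P_y = ε·Q_x/P_y = -0.171 × 2049/10.75 ≈ -32.59.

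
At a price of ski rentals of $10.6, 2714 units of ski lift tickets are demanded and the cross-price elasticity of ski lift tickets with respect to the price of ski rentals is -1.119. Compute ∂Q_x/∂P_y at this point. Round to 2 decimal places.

-286.51

ε = (∂Q_x/∂P_y)·(P_y/Q_x) ⇒ ∂Q_x/∂P_y = ε·Q_x/P_y = -1.119 × 2714/10.6 ≈ -286.51.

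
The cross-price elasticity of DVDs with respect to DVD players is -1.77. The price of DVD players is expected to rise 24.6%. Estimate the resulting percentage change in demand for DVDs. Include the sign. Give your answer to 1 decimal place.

-43.5%

%ΔQ ≈ ε × %ΔP of DVD players = -1.77 × (24.6%) = -43.5%.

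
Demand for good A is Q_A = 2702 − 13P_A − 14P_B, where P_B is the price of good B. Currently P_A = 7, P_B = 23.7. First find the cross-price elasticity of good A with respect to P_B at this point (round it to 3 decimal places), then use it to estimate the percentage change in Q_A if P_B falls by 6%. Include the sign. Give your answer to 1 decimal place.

0.9%

At P_A = 7, P_B = 23.7: Q_A = 2279.2.
∂Q_A/∂P_B = -14.
ε = (∂Q_A/∂P_B)(P_B/Q_A) = -14.0000 × 23.7/2279.2 ≈ -0.146.
%ΔQ_A ≈ ε × %ΔP_B = -0.146 × (-6%) = 0.9%.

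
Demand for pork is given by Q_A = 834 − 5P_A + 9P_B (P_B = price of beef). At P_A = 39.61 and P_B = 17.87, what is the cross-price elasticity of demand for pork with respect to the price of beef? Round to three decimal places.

At P_A = 39.61 and P_B = 17.87: Q_A = 796.78.
∂Q_A/∂P_B = 9.
ε = (∂Q_A/∂P_B)(P_B/Q_A) = 9 × (17.87/796.78) ≈ 0.202.
Since ε > 0, pork and beef are substitutes.

0.202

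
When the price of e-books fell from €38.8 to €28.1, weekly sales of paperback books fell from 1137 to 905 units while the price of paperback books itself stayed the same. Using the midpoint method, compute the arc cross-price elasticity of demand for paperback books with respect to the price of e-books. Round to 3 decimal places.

ΔQ_A = 905 − 1137 = -232; ΔP_B = 28.1 − 38.8 = -10.7.
Midpoints: Q̄_A = 1021.0, P̄_B = 33.45.
ε = (ΔQ_A/Q̄_A)/(ΔP_B/P̄_B) = (-232/1021.0)/(-10.7/33.45) ≈ 0.710.

0.710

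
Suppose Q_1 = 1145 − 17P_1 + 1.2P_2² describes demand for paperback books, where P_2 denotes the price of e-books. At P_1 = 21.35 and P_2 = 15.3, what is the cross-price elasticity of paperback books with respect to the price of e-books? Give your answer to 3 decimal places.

At P_1 = 21.35 and P_2 = 15.3: Q_1 = 1062.958.
∂Q_1/∂P_2 = 2.4P_2 = 2.4(15.3) = 36.7200.
ε = (∂Q_1/∂P_2)(P_2/Q_1) = 36.7200 × (15.3/1062.958) ≈ 0.529.

0.529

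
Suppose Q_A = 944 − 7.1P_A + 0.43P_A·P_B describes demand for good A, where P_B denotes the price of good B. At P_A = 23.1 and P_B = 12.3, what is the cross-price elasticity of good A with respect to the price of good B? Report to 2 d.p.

At P_A = 23.1 and P_B = 12.3: Q_A = 902.166.
∂Q_A/∂P_B = 0.43P_A = 0.43(23.1) = 9.9330.
ε = (∂Q_A/∂P_B)(P_B/Q_A) = 9.9330 × (12.3/902.166) ≈ 0.14.
ε > 0: substitutes.

0.14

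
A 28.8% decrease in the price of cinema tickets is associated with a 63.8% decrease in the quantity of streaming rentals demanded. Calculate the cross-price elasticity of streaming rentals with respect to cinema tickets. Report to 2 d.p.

2.22

ε = (%ΔQ of streaming rentals) / (%ΔP of cinema tickets) = (-63.8%) / (-28.8%) ≈ 2.22.
Positive cross-price elasticity: substitutes.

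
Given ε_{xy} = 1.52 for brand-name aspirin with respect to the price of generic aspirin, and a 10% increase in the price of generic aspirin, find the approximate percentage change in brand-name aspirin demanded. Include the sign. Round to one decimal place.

15.2%

%ΔQ ≈ ε × %ΔP of generic aspirin = 1.52 × (10%) = 15.2%.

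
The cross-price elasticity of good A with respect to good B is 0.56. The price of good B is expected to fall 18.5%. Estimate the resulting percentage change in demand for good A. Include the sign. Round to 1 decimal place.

-10.4%

%ΔQ ≈ ε × %ΔP of good B = 0.56 × (-18.5%) = -10.4%.
Demand for good A falls by about 10.4%.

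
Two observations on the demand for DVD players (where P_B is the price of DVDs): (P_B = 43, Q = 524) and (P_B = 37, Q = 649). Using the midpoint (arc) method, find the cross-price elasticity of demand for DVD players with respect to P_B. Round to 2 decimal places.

ΔQ_A = 649 − 524 = 125; ΔP_B = 37 − 43 = -6.
Midpoints: Q̄_A = 586.5, P̄_B = 40.00.
ε = (ΔQ_A/Q̄_A)/(ΔP_B/P̄_B) = (125/586.5)/(-6/40.00) ≈ -1.42.
ε < 0: DVD players and DVDs are complements.

-1.42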